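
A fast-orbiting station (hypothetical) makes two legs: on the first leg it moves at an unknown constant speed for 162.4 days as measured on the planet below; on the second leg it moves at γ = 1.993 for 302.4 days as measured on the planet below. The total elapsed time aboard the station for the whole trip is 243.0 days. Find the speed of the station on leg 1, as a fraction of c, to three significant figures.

Leg 1: speed unknown; τ_1 = 162.4/γ_1.
Leg 2: γ = 1.993; τ_2 = 302.4/1.993 = 151.7 days.
Total proper time: τ_1 + 151.7 = 243.0, so τ_1 = 243.0 − 151.7 = 91.27 days.
γ_1 = 162.4/91.27 = 1.779; β = √(1 − 1/γ²) = √0.6842.

β = 0.827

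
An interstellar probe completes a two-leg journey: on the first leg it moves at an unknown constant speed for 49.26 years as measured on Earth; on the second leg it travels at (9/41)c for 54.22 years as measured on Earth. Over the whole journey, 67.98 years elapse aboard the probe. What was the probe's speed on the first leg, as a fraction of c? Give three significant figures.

Leg 1: speed unknown; τ_1 = 49.26/γ_1.
Leg 2: γ = 1/√(1 − (9/41)²) = 41/40 = 1.025; τ_2 = 54.22/1.025 = 52.90 years.
Total proper time: τ_1 + 52.90 = 67.98, so τ_1 = 67.98 − 52.90 = 15.08 years.
γ_1 = 49.26/15.08 = 3.266; β = √(1 − 1/γ²) = √0.9063.

β = 0.952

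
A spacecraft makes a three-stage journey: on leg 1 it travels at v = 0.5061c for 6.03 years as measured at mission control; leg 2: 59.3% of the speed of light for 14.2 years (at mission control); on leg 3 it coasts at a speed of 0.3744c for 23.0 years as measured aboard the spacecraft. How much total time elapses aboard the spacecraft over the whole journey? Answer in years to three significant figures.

τ = 39.6 years

Leg 1: γ = 1/√(1 − 0.5061²) = 1/√0.7439 = 1.159; τ_1 = 6.03/1.159 = 5.201 years.
Leg 2: β = 0.593; γ = 1/√(1 − 0.593²) = 1/√0.6484 = 1.242; τ_2 = 14.2/1.242 = 11.43 years.
Leg 3: 23.0 years is already measured aboard the spacecraft.
Total: 5.201 + 11.43 + 23.00 years.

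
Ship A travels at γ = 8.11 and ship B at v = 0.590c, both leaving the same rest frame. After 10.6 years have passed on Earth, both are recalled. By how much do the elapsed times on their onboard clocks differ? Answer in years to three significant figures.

A: γ = 8.11; τ_A = 10.6/8.110 = 1.307 years.
B: γ = 1/√(1 − 0.590²) = 1/√0.6519 = 1.239; τ_B = 10.6/1.239 = 8.558 years.

|τ_A − τ_B| = 7.25 years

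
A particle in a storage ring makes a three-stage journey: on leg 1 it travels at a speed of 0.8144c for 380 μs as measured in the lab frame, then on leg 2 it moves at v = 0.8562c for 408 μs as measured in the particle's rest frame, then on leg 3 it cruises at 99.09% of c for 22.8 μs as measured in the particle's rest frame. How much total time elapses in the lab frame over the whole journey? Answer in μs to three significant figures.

Δt = 1340 μs

Leg 1: 380 μs is already measured in the lab frame.
Leg 2: γ = 1/√(1 − 0.8562²) = 1/√0.2669 = 1.936; Δt_2 = 1.936 × 408 = 789.7 μs.
Leg 3: β = 0.9909; γ = 1/√(1 − 0.9909²) = 1/√0.01812 = 7.429; Δt_3 = 7.429 × 22.8 = 169.4 μs.
Total: 380.0 + 789.7 + 169.4 μs.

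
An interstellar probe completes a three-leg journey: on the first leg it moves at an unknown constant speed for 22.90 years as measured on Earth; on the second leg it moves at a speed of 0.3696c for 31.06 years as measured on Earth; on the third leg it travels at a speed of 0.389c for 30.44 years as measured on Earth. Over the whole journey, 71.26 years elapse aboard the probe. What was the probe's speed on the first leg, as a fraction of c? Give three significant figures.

β = 0.779

Leg 1: speed unknown; τ_1 = 22.90/γ_1.
Leg 2: γ = 1/√(1 − 0.3696²) = 1/√0.8634 = 1.076; τ_2 = 31.06/1.076 = 28.86 years.
Leg 3: γ = 1/√(1 − 0.389²) = 1/√0.8487 = 1.085; τ_3 = 30.44/1.085 = 28.04 years.
Total proper time: τ_1 + 28.86 + 28.04 = 71.26, so τ_1 = 71.26 − 56.90 = 14.36 years.
γ_1 = 22.90/14.36 = 1.595; β = √(1 − 1/γ²) = √0.6070.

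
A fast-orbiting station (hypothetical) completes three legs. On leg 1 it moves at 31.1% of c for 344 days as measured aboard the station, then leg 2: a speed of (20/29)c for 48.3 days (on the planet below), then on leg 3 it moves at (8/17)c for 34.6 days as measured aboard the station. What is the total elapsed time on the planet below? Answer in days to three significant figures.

Leg 1: β = 0.311; γ = 1/√(1 − 0.311²) = 1/√0.9033 = 1.052; Δt_1 = 1.052 × 344 = 361.9 days.
Leg 2: 48.3 days is already measured on the planet below.
Leg 3: γ = 1/√(1 − (8/17)²) = 17/15 ≈ 1.133; Δt_3 = 1.133 × 34.6 = 39.21 days.
Total: 361.9 + 48.30 + 39.21 days.

Δt = 449 days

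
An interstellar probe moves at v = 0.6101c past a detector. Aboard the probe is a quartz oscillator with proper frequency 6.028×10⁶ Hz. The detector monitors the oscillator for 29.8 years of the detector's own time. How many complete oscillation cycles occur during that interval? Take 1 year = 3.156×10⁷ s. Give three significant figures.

γ = 1/√(1 − 0.6101²) = 1/√0.6278 = 1.262
During 29.8 years of lab time, the oscillator's proper time advances by τ = Δt/γ = 29.8/1.262 = 23.61 years = 7.452×10⁸ s.
N = f × τ = 6.028×10⁶ × 7.452×10⁸ = 4.492×10¹⁵.

N = 4.49×10¹⁵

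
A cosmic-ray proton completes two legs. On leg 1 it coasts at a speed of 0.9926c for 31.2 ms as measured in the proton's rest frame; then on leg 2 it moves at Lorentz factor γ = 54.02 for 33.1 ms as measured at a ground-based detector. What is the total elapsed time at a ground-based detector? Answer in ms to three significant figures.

Leg 1: γ = 1/√(1 − 0.9926²) = 1/√0.01475 = 8.235; Δt_1 = 8.235 × 31.2 = 256.9 ms.
Leg 2: 33.1 ms is already measured at a ground-based detector.
Total: 256.9 + 33.10 ms.

Δt = 290 ms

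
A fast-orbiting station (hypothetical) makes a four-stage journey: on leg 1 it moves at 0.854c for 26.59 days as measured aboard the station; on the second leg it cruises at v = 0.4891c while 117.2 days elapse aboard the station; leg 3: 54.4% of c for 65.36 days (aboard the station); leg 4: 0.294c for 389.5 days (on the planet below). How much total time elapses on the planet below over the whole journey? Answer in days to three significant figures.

Δt = 653 days

Leg 1: γ = 1/√(1 − 0.854²) = 1/√0.2707 = 1.922; Δt_1 = 1.922 × 26.59 = 51.11 days.
Leg 2: γ = 1/√(1 − 0.4891²) = 1/√0.7608 = 1.146; Δt_2 = 1.146 × 117.2 = 134.4 days.
Leg 3: β = 0.544; γ = 1/√(1 − 0.544²) = 1/√0.7041 = 1.192; Δt_3 = 1.192 × 65.36 = 77.89 days.
Leg 4: 389.5 days is already measured on the planet below.
Total: 51.11 + 134.4 + 77.89 + 389.5 days.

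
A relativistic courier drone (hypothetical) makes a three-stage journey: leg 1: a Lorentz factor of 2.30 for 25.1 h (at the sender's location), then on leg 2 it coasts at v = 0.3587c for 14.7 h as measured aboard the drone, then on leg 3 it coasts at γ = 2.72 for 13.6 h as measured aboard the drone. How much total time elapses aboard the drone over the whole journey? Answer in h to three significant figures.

τ = 39.2 h

Leg 1: γ = 2.30; τ_1 = 25.1/2.300 = 10.91 h.
Leg 2: 14.7 h is already measured aboard the drone.
Leg 3: 13.6 h is already measured aboard the drone.
Total: 10.91 + 14.70 + 13.60 h.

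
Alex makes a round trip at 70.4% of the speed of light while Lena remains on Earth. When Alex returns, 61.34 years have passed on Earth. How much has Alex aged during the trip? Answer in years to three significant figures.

τ = 43.6 years

β = 0.704; γ = 1/√(1 − 0.704²) = 1/√0.5044 = 1.408
Alex's clock measures proper time along the trip: τ = Δt/γ = 61.34/1.408 years.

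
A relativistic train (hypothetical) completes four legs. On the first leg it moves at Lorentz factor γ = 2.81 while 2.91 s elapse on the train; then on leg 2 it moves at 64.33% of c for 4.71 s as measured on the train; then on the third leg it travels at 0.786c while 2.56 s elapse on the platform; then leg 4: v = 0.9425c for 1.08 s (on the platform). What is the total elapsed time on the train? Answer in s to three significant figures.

Leg 1: 2.91 s is already measured on the train.
Leg 2: 4.71 s is already measured on the train.
Leg 3: γ = 1/√(1 − 0.786²) = 1/√0.3822 = 1.618; τ_3 = 2.56/1.618 = 1.583 s.
Leg 4: γ = 1/√(1 − 0.9425²) = 1/√0.1117 = 2.992; τ_4 = 1.08/2.992 = 0.3609 s.
Total: 2.910 + 4.710 + 1.583 + 0.3609 s.

τ = 9.56 s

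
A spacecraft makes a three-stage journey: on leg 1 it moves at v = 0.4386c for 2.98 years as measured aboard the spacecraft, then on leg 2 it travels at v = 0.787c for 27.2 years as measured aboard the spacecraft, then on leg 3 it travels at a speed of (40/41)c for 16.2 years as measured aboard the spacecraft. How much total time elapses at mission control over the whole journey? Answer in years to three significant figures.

Δt = 121 years

Leg 1: γ = 1/√(1 − 0.4386²) = 1/√0.8076 = 1.113; Δt_1 = 1.113 × 2.98 = 3.316 years.
Leg 2: γ = 1/√(1 − 0.787²) = 1/√0.3806 = 1.621; Δt_2 = 1.621 × 27.2 = 44.09 years.
Leg 3: γ = 1/√(1 − (40/41)²) = 41/9 ≈ 4.556; Δt_3 = 4.556 × 16.2 = 73.80 years.
Total: 3.316 + 44.09 + 73.80 years.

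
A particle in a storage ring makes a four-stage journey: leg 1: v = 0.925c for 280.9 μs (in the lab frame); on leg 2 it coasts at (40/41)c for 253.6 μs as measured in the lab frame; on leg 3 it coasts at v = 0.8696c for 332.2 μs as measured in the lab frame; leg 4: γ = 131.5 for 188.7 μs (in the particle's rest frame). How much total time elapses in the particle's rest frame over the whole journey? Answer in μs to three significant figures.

Leg 1: γ = 1/√(1 − 0.925²) = 1/√0.1444 = 2.632; τ_1 = 280.9/2.632 = 106.7 μs.
Leg 2: γ = 1/√(1 − (40/41)²) = 41/9 ≈ 4.556; τ_2 = 253.6/4.556 = 55.67 μs.
Leg 3: γ = 1/√(1 − 0.8696²) = 1/√0.2438 = 2.025; τ_3 = 332.2/2.025 = 164.0 μs.
Leg 4: 188.7 μs is already measured in the particle's rest frame.
Total: 106.7 + 55.67 + 164.0 + 188.7 μs.

τ = 515 μs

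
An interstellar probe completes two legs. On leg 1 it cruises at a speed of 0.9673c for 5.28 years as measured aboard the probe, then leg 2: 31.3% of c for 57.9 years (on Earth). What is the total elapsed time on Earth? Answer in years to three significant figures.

Δt = 78.7 years

Leg 1: γ = 1/√(1 − 0.9673²) = 1/√0.06433 = 3.943; Δt_1 = 3.943 × 5.28 = 20.82 years.
Leg 2: 57.9 years is already measured on Earth.
Total: 20.82 + 57.90 years.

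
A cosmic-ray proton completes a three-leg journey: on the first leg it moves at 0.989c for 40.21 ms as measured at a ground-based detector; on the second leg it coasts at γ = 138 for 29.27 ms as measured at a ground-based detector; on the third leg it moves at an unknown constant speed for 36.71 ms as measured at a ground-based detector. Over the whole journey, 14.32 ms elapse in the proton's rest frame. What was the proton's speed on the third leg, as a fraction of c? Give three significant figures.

Leg 1: γ = 1/√(1 − 0.989²) = 1/√0.02188 = 6.761; τ_1 = 40.21/6.761 = 5.948 ms.
Leg 2: γ = 138; τ_2 = 29.27/138.0 = 0.2121 ms.
Leg 3: speed unknown; τ_3 = 36.71/γ_3.
Total proper time: 5.948 + 0.2121 + τ_3 = 14.32, so τ_3 = 14.32 − 6.160 = 8.160 ms.
γ_3 = 36.71/8.160 = 4.499; β = √(1 − 1/γ²) = √0.9506.

β = 0.975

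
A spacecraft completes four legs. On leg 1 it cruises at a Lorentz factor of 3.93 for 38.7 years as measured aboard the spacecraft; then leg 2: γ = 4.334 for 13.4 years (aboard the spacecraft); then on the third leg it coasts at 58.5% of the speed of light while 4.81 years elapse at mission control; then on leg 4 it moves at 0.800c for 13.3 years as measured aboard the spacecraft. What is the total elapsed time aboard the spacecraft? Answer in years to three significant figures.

Leg 1: 38.7 years is already measured aboard the spacecraft.
Leg 2: 13.4 years is already measured aboard the spacecraft.
Leg 3: β = 0.585; γ = 1/√(1 − 0.585²) = 1/√0.6578 = 1.233; τ_3 = 4.81/1.233 = 3.901 years.
Leg 4: 13.3 years is already measured aboard the spacecraft.
Total: 38.70 + 13.40 + 3.901 + 13.30 years.

τ = 69.3 years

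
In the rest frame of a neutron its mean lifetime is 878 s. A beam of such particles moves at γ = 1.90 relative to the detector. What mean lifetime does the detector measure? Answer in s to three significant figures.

Δt = 1670 s

γ = 1.90
The rest-frame lifetime is the proper time; the lab measures the dilated interval Δt = γτ₀ = 1.900 × 878 s.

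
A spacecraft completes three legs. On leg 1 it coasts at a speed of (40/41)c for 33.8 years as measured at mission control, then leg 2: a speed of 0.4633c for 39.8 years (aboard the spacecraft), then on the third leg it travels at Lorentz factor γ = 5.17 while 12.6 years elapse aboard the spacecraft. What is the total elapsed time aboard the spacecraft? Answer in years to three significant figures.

Leg 1: γ = 1/√(1 − (40/41)²) = 41/9 ≈ 4.556; τ_1 = 33.8/4.556 = 7.420 years.
Leg 2: 39.8 years is already measured aboard the spacecraft.
Leg 3: 12.6 years is already measured aboard the spacecraft.
Total: 7.420 + 39.80 + 12.60 years.

τ = 59.8 years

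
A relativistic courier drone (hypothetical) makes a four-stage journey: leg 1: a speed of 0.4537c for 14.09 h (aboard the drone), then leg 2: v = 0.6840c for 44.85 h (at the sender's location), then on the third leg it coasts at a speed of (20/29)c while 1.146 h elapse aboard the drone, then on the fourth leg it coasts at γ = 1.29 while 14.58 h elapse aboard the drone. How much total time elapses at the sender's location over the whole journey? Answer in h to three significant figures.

Δt = 81.1 h

Leg 1: γ = 1/√(1 − 0.4537²) = 1/√0.7942 = 1.122; Δt_1 = 1.122 × 14.09 = 15.81 h.
Leg 2: 44.85 h is already measured at the sender's location.
Leg 3: γ = 1/√(1 − (20/29)²) = 29/21 ≈ 1.381; Δt_3 = 1.381 × 1.146 = 1.583 h.
Leg 4: γ = 1.29; Δt_4 = 1.290 × 14.58 = 18.81 h.
Total: 15.81 + 44.85 + 1.583 + 18.81 h.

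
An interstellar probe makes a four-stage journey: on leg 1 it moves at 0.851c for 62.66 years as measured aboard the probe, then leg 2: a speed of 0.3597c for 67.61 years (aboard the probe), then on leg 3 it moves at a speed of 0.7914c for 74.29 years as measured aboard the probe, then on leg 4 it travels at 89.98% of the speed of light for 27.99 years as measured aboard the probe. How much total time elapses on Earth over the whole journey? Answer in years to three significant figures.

Δt = 377 years

Leg 1: γ = 1/√(1 − 0.851²) = 1/√0.2758 = 1.904; Δt_1 = 1.904 × 62.66 = 119.3 years.
Leg 2: γ = 1/√(1 − 0.3597²) = 1/√0.8706 = 1.072; Δt_2 = 1.072 × 67.61 = 72.46 years.
Leg 3: γ = 1/√(1 − 0.7914²) = 1/√0.3737 = 1.636; Δt_3 = 1.636 × 74.29 = 121.5 years.
Leg 4: β = 0.8998; γ = 1/√(1 − 0.8998²) = 1/√0.1904 = 2.292; Δt_4 = 2.292 × 27.99 = 64.15 years.
Total: 119.3 + 72.46 + 121.5 + 64.15 years.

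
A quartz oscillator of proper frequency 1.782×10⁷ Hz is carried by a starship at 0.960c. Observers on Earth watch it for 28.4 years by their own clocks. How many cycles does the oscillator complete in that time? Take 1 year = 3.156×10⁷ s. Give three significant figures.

N = 4.47×10¹⁵

γ = 1/√(1 − 0.960²) = 25/7 ≈ 3.571
During 28.4 years of lab time, the oscillator's proper time advances by τ = Δt/γ = 28.4/3.571 = 7.952 years = 2.510×10⁸ s.
N = f × τ = 1.782×10⁷ × 2.510×10⁸ = 4.472×10¹⁵.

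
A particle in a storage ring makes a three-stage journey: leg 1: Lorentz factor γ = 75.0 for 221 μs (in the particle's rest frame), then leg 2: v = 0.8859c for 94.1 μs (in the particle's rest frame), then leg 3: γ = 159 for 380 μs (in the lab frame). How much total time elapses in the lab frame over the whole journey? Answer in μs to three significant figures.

Leg 1: γ = 75.0; Δt_1 = 75.00 × 221 = 1.658×10⁴ μs.
Leg 2: γ = 1/√(1 − 0.8859²) = 1/√0.2152 = 2.156; Δt_2 = 2.156 × 94.1 = 202.9 μs.
Leg 3: 380 μs is already measured in the lab frame.
Total: 1.658×10⁴ + 202.9 + 380.0 μs.

Δt = 1.72×10⁴ μs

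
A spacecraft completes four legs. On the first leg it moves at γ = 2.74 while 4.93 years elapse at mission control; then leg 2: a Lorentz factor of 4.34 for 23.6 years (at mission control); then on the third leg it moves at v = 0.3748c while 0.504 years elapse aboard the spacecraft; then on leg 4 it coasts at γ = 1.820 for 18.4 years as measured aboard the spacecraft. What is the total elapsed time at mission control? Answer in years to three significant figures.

Δt = 62.6 years

Leg 1: 4.93 years is already measured at mission control.
Leg 2: 23.6 years is already measured at mission control.
Leg 3: γ = 1/√(1 − 0.3748²) = 1/√0.8595 = 1.079; Δt_3 = 1.079 × 0.504 = 0.5436 years.
Leg 4: γ = 1.820; Δt_4 = 1.820 × 18.4 = 33.49 years.
Total: 4.930 + 23.60 + 0.5436 + 33.49 years.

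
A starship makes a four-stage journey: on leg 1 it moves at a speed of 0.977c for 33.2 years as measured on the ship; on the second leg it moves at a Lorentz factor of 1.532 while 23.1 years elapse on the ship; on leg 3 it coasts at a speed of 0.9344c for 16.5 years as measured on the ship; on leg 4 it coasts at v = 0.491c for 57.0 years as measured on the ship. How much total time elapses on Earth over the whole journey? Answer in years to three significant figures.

Leg 1: γ = 1/√(1 − 0.977²) = 1/√0.04547 = 4.690; Δt_1 = 4.690 × 33.2 = 155.7 years.
Leg 2: γ = 1.532; Δt_2 = 1.532 × 23.1 = 35.39 years.
Leg 3: γ = 1/√(1 − 0.9344²) = 1/√0.1269 = 2.807; Δt_3 = 2.807 × 16.5 = 46.32 years.
Leg 4: γ = 1/√(1 − 0.491²) = 1/√0.7589 = 1.148; Δt_4 = 1.148 × 57.0 = 65.43 years.
Total: 155.7 + 35.39 + 46.32 + 65.43 years.

Δt = 303 years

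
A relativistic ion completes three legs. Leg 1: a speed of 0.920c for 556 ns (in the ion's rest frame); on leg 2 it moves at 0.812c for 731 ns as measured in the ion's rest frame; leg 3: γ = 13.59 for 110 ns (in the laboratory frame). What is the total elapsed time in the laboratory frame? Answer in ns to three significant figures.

Leg 1: γ = 1/√(1 − 0.920²) = 1/√0.1536 = 2.552; Δt_1 = 2.552 × 556 = 1419 ns.
Leg 2: γ = 1/√(1 − 0.812²) = 1/√0.3407 = 1.713; Δt_2 = 1.713 × 731 = 1252 ns.
Leg 3: 110 ns is already measured in the laboratory frame.
Total: 1419 + 1252 + 110.0 ns.

Δt = 2780 ns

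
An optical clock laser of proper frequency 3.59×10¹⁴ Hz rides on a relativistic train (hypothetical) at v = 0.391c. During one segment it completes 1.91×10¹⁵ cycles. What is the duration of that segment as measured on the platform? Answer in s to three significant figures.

γ = 1/√(1 − 0.391²) = 1/√0.8471 = 1.086
Proper time for N cycles: τ = N/f = 1.91×10¹⁵/(3.59×10¹⁴) = 5.320×10⁰ s = 5.320 s.
Lab-frame duration Δt = γτ = 1.086 × 5.320 = 5.781 s.

Δt = 5.78 s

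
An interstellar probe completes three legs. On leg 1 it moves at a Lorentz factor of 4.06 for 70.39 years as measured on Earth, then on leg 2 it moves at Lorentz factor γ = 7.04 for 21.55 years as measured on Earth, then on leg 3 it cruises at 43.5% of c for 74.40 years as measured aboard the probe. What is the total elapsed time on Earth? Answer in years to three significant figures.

Δt = 175 years

Leg 1: 70.39 years is already measured on Earth.
Leg 2: 21.55 years is already measured on Earth.
Leg 3: β = 0.435; γ = 1/√(1 − 0.435²) = 1/√0.8108 = 1.111; Δt_3 = 1.111 × 74.40 = 82.63 years.
Total: 70.39 + 21.55 + 82.63 years.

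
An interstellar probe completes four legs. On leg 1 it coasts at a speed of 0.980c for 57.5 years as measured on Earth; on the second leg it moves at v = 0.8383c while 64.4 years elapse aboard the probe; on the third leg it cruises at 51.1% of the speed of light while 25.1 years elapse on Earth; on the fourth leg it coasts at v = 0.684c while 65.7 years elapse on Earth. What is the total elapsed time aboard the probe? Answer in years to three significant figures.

Leg 1: γ = 1/√(1 − 0.980²) = 1/√0.03960 = 5.025; τ_1 = 57.5/5.025 = 11.44 years.
Leg 2: 64.4 years is already measured aboard the probe.
Leg 3: β = 0.511; γ = 1/√(1 − 0.511²) = 1/√0.7389 = 1.163; τ_3 = 25.1/1.163 = 21.58 years.
Leg 4: γ = 1/√(1 − 0.684²) = 1/√0.5321 = 1.371; τ_4 = 65.7/1.371 = 47.93 years.
Total: 11.44 + 64.40 + 21.58 + 47.93 years.

τ = 145 years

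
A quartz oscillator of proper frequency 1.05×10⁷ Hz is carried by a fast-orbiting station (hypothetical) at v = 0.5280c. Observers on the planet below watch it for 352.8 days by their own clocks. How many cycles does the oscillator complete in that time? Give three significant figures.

γ = 1/√(1 − 0.5280²) = 1/√0.7212 = 1.178
During 352.8 days of lab time, the oscillator's proper time advances by τ = Δt/γ = 352.8/1.178 = 299.6 days = 2.589×10⁷ s.
N = f × τ = 1.05×10⁷ × 2.589×10⁷ = 2.718×10¹⁴.

N = 2.72×10¹⁴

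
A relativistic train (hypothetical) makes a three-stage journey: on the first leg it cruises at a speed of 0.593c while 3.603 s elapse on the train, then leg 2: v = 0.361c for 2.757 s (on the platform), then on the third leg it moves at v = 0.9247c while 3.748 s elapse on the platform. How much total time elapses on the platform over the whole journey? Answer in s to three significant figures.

Δt = 11.0 s

Leg 1: γ = 1/√(1 − 0.593²) = 1/√0.6484 = 1.242; Δt_1 = 1.242 × 3.603 = 4.475 s.
Leg 2: 2.757 s is already measured on the platform.
Leg 3: 3.748 s is already measured on the platform.
Total: 4.475 + 2.757 + 3.748 s.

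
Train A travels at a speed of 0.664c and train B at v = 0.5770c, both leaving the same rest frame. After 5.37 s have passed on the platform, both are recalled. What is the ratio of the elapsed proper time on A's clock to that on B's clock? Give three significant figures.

A: γ = 1/√(1 − 0.664²) = 1/√0.5591 = 1.337. B: γ = 1/√(1 − 0.5770²) = 1/√0.6671 = 1.224.
τ_A/τ_B = γ_B/γ_A = 1.224/1.337 = 0.9155, so τ_A/τ_B = 0.9155.

τ_A/τ_B = 0.916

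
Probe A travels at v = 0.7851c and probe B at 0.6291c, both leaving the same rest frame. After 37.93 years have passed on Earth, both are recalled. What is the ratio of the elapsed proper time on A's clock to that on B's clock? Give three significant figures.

τ_A/τ_B = 0.797

A: γ = 1/√(1 − 0.7851²) = 1/√0.3836 = 1.615. B: γ = 1/√(1 − 0.6291²) = 1/√0.6042 = 1.286.
τ_A/τ_B = γ_B/γ_A = 1.286/1.615 = 0.7968, so τ_A/τ_B = 0.7968.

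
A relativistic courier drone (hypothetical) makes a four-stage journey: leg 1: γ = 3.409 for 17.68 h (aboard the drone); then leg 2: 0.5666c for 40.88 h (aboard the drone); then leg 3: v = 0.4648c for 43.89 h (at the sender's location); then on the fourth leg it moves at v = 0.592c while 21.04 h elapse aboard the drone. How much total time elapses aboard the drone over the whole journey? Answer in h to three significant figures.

Leg 1: 17.68 h is already measured aboard the drone.
Leg 2: 40.88 h is already measured aboard the drone.
Leg 3: γ = 1/√(1 − 0.4648²) = 1/√0.7840 = 1.129; τ_3 = 43.89/1.129 = 38.86 h.
Leg 4: 21.04 h is already measured aboard the drone.
Total: 17.68 + 40.88 + 38.86 + 21.04 h.

τ = 118 h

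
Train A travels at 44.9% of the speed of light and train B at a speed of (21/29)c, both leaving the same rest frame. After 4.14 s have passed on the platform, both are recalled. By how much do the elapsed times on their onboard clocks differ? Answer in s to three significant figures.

A: β = 0.449; γ = 1/√(1 − 0.449²) = 1/√0.7984 = 1.119; τ_A = 4.14/1.119 = 3.699 s.
B: γ = 1/√(1 − (21/29)²) = 29/20 = 1.450; τ_B = 4.14/1.450 = 2.855 s.

|τ_A − τ_B| = 0.844 s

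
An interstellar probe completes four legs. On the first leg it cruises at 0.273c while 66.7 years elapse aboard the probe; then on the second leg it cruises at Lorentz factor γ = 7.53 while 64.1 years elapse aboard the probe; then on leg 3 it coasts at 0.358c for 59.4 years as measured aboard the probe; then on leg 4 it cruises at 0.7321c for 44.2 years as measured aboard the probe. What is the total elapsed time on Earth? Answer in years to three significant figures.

Δt = 681 years

Leg 1: γ = 1/√(1 − 0.273²) = 1/√0.9255 = 1.039; Δt_1 = 1.039 × 66.7 = 69.33 years.
Leg 2: γ = 7.53; Δt_2 = 7.530 × 64.1 = 482.7 years.
Leg 3: γ = 1/√(1 − 0.358²) = 1/√0.8718 = 1.071; Δt_3 = 1.071 × 59.4 = 63.62 years.
Leg 4: γ = 1/√(1 − 0.7321²) = 1/√0.4640 = 1.468; Δt_4 = 1.468 × 44.2 = 64.89 years.
Total: 69.33 + 482.7 + 63.62 + 64.89 years.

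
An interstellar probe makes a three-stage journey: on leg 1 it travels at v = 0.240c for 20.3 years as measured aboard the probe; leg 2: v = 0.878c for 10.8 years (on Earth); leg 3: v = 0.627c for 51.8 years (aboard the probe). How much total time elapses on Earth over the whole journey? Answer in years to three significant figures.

Leg 1: γ = 1/√(1 − 0.240²) = 1/√0.9424 = 1.030; Δt_1 = 1.030 × 20.3 = 20.91 years.
Leg 2: 10.8 years is already measured on Earth.
Leg 3: γ = 1/√(1 − 0.627²) = 1/√0.6069 = 1.284; Δt_3 = 1.284 × 51.8 = 66.49 years.
Total: 20.91 + 10.80 + 66.49 years.

Δt = 98.2 years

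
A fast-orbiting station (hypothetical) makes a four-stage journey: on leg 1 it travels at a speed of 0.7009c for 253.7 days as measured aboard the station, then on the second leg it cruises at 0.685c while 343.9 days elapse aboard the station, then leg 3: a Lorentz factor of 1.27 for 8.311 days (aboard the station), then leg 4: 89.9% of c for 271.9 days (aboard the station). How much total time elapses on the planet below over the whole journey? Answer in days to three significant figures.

Leg 1: γ = 1/√(1 − 0.7009²) = 1/√0.5087 = 1.402; Δt_1 = 1.402 × 253.7 = 355.7 days.
Leg 2: γ = 1/√(1 − 0.685²) = 1/√0.5308 = 1.373; Δt_2 = 1.373 × 343.9 = 472.0 days.
Leg 3: γ = 1.27; Δt_3 = 1.270 × 8.311 = 10.55 days.
Leg 4: β = 0.899; γ = 1/√(1 − 0.899²) = 1/√0.1918 = 2.283; Δt_4 = 2.283 × 271.9 = 620.8 days.
Total: 355.7 + 472.0 + 10.55 + 620.8 days.

Δt = 1460 days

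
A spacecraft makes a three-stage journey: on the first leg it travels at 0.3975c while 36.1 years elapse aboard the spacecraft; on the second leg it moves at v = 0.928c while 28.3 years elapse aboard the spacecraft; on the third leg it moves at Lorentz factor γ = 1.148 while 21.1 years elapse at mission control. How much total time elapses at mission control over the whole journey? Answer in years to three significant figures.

Δt = 136 years

Leg 1: γ = 1/√(1 − 0.3975²) = 1/√0.8420 = 1.090; Δt_1 = 1.090 × 36.1 = 39.34 years.
Leg 2: γ = 1/√(1 − 0.928²) = 1/√0.1388 = 2.684; Δt_2 = 2.684 × 28.3 = 75.96 years.
Leg 3: 21.1 years is already measured at mission control.
Total: 39.34 + 75.96 + 21.10 years.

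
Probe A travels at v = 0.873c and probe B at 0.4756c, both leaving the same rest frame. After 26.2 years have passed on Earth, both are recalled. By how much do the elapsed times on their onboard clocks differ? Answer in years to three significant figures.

A: γ = 1/√(1 − 0.873²) = 1/√0.2379 = 2.050; τ_A = 26.2/2.050 = 12.78 years.
B: γ = 1/√(1 − 0.4756²) = 1/√0.7738 = 1.137; τ_B = 26.2/1.137 = 23.05 years.

|τ_A − τ_B| = 10.3 years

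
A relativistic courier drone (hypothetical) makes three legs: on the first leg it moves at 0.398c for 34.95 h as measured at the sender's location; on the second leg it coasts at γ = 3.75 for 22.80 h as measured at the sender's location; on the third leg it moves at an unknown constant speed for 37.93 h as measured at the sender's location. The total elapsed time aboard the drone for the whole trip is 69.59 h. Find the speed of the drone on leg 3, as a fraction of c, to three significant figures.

Leg 1: γ = 1/√(1 − 0.398²) = 1/√0.8416 = 1.090; τ_1 = 34.95/1.090 = 32.06 h.
Leg 2: γ = 3.75; τ_2 = 22.80/3.750 = 6.080 h.
Leg 3: speed unknown; τ_3 = 37.93/γ_3.
Total proper time: 32.06 + 6.080 + τ_3 = 69.59, so τ_3 = 69.59 − 38.14 = 31.45 h.
γ_3 = 37.93/31.45 = 1.206; β = √(1 − 1/γ²) = √0.3126.

β = 0.559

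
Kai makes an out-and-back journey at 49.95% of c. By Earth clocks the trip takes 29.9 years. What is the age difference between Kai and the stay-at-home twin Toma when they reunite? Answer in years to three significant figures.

β = 0.4995; γ = 1/√(1 − 0.4995²) = 1/√0.7505 = 1.154
Kai's elapsed proper time: τ = 29.9/1.154 = 25.90 years.
Age gap = Δt − τ = 29.9 − 25.90 years.

Δt − τ = 4.00 years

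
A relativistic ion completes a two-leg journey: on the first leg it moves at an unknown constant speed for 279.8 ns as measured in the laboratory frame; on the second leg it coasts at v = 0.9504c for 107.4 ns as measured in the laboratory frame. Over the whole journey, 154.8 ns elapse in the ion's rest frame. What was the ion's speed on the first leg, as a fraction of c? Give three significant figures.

β = 0.901

Leg 1: speed unknown; τ_1 = 279.8/γ_1.
Leg 2: γ = 1/√(1 − 0.9504²) = 1/√0.09674 = 3.215; τ_2 = 107.4/3.215 = 33.40 ns.
Total proper time: τ_1 + 33.40 = 154.8, so τ_1 = 154.8 − 33.40 = 121.4 ns.
γ_1 = 279.8/121.4 = 2.305; β = √(1 − 1/γ²) = √0.8118.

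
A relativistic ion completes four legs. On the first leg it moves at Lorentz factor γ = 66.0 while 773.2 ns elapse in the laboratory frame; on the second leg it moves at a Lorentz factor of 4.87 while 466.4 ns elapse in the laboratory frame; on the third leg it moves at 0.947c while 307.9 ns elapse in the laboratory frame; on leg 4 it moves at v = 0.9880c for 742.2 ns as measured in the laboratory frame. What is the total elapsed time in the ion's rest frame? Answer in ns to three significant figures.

Leg 1: γ = 66.0; τ_1 = 773.2/66.00 = 11.72 ns.
Leg 2: γ = 4.87; τ_2 = 466.4/4.870 = 95.77 ns.
Leg 3: γ = 1/√(1 − 0.947²) = 1/√0.1032 = 3.113; τ_3 = 307.9/3.113 = 98.91 ns.
Leg 4: γ = 1/√(1 − 0.9880²) = 1/√0.02386 = 6.474; τ_4 = 742.2/6.474 = 114.6 ns.
Total: 11.72 + 95.77 + 98.91 + 114.6 ns.

τ = 321 ns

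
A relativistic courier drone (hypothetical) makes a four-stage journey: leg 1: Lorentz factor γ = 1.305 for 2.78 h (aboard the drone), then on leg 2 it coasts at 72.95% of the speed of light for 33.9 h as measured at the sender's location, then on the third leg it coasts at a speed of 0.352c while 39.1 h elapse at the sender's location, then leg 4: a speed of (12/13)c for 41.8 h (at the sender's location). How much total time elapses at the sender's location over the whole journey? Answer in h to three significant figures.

Leg 1: γ = 1.305; Δt_1 = 1.305 × 2.78 = 3.628 h.
Leg 2: 33.9 h is already measured at the sender's location.
Leg 3: 39.1 h is already measured at the sender's location.
Leg 4: 41.8 h is already measured at the sender's location.
Total: 3.628 + 33.90 + 39.10 + 41.80 h.

Δt = 118 h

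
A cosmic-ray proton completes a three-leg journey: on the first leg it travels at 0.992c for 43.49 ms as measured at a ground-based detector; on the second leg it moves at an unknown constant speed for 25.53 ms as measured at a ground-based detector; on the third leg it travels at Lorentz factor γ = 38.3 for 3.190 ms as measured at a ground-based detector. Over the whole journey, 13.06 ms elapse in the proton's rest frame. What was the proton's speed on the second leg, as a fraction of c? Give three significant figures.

β = 0.956

Leg 1: γ = 1/√(1 − 0.992²) = 1/√0.01594 = 7.922; τ_1 = 43.49/7.922 = 5.490 ms.
Leg 2: speed unknown; τ_2 = 25.53/γ_2.
Leg 3: γ = 38.3; τ_3 = 3.190/38.30 = 0.08329 ms.
Total proper time: 5.490 + τ_2 + 0.08329 = 13.06, so τ_2 = 13.06 − 5.573 = 7.487 ms.
γ_2 = 25.53/7.487 = 3.410; β = √(1 − 1/γ²) = √0.9140.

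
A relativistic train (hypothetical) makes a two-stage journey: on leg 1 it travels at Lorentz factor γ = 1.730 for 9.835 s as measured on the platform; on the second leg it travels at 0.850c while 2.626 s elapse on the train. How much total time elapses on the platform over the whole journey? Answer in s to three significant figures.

Leg 1: 9.835 s is already measured on the platform.
Leg 2: γ = 1/√(1 − 0.850²) = 1/√0.2775 = 1.898; Δt_2 = 1.898 × 2.626 = 4.985 s.
Total: 9.835 + 4.985 s.

Δt = 14.8 s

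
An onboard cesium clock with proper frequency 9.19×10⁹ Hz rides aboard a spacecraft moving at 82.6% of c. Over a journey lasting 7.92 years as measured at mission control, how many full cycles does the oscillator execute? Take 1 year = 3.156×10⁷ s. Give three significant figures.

N = 1.29×10¹⁸

β = 0.826; γ = 1/√(1 − 0.826²) = 1/√0.3177 = 1.774
The oscillator's own cycle count is N = f × τ where τ is the proper time aboard the spacecraft. τ = Δt/γ = 7.92/1.774 = 4.464 years = 1.409×10⁸ s.
N = 9.19×10⁹ × 1.409×10⁸ = 1.295×10¹⁸.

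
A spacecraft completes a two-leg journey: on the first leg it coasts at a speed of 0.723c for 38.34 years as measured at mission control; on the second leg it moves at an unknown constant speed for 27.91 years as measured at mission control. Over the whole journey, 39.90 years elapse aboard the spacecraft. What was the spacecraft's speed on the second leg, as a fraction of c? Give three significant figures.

Leg 1: γ = 1/√(1 − 0.723²) = 1/√0.4773 = 1.447; τ_1 = 38.34/1.447 = 26.49 years.
Leg 2: speed unknown; τ_2 = 27.91/γ_2.
Total proper time: 26.49 + τ_2 = 39.90, so τ_2 = 39.90 − 26.49 = 13.41 years.
γ_2 = 27.91/13.41 = 2.081; β = √(1 − 1/γ²) = √0.7690.

β = 0.877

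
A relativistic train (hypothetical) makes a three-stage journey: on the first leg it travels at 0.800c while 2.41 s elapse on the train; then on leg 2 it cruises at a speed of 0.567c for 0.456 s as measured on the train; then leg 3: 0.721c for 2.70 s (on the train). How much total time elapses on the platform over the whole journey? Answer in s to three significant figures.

Δt = 8.47 s

Leg 1: γ = 1/√(1 − 0.800²) = 5/3 ≈ 1.667; Δt_1 = 1.667 × 2.41 = 4.017 s.
Leg 2: γ = 1/√(1 − 0.567²) = 1/√0.6785 = 1.214; Δt_2 = 1.214 × 0.456 = 0.5536 s.
Leg 3: γ = 1/√(1 − 0.721²) = 1/√0.4802 = 1.443; Δt_3 = 1.443 × 2.70 = 3.896 s.
Total: 4.017 + 0.5536 + 3.896 s.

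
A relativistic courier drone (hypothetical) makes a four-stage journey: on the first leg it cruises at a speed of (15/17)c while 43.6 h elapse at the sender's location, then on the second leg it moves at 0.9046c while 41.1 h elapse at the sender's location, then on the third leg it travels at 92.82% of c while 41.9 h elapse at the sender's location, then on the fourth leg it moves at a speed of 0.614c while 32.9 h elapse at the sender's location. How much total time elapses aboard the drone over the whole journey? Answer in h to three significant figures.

τ = 79.6 h

Leg 1: γ = 1/√(1 − (15/17)²) = 17/8 = 2.125; τ_1 = 43.6/2.125 = 20.52 h.
Leg 2: γ = 1/√(1 − 0.9046²) = 1/√0.1817 = 2.346; τ_2 = 41.1/2.346 = 17.52 h.
Leg 3: β = 0.9282; γ = 1/√(1 − 0.9282²) = 1/√0.1384 = 2.688; τ_3 = 41.9/2.688 = 15.59 h.
Leg 4: γ = 1/√(1 − 0.614²) = 1/√0.6230 = 1.267; τ_4 = 32.9/1.267 = 25.97 h.
Total: 20.52 + 17.52 + 15.59 + 25.97 h.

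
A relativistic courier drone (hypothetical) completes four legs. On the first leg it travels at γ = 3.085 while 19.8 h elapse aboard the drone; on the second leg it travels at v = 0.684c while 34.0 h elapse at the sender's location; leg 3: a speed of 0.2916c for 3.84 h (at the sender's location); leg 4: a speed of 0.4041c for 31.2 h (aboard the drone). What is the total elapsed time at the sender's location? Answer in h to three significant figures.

Leg 1: γ = 3.085; Δt_1 = 3.085 × 19.8 = 61.08 h.
Leg 2: 34.0 h is already measured at the sender's location.
Leg 3: 3.84 h is already measured at the sender's location.
Leg 4: γ = 1/√(1 − 0.4041²) = 1/√0.8367 = 1.093; Δt_4 = 1.093 × 31.2 = 34.11 h.
Total: 61.08 + 34.00 + 3.840 + 34.11 h.

Δt = 133 h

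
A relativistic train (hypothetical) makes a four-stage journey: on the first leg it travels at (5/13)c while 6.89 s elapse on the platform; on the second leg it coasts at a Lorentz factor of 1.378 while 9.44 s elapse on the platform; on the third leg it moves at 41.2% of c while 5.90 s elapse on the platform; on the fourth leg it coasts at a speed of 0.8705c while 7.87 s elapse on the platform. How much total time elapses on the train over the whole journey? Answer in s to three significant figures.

τ = 22.5 s

Leg 1: γ = 1/√(1 − (5/13)²) = 13/12 ≈ 1.083; τ_1 = 6.89/1.083 = 6.360 s.
Leg 2: γ = 1.378; τ_2 = 9.44/1.378 = 6.851 s.
Leg 3: β = 0.412; γ = 1/√(1 − 0.412²) = 1/√0.8303 = 1.097; τ_3 = 5.90/1.097 = 5.376 s.
Leg 4: γ = 1/√(1 − 0.8705²) = 1/√0.2422 = 2.032; τ_4 = 7.87/2.032 = 3.873 s.
Total: 6.360 + 6.851 + 5.376 + 3.873 s.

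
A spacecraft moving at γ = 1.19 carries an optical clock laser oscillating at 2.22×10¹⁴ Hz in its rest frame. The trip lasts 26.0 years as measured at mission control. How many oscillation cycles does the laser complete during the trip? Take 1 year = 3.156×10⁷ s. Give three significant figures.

N = 1.53×10²³

γ = 1.19
The oscillator's own cycle count is N = f × τ where τ is the proper time aboard the spacecraft. τ = Δt/γ = 26.0/1.190 = 21.85 years = 6.895×10⁸ s.
N = 2.22×10¹⁴ × 6.895×10⁸ = 1.531×10²³.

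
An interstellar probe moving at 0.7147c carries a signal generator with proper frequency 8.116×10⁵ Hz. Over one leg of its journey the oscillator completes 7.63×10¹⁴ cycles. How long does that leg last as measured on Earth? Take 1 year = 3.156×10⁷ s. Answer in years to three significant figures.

γ = 1/√(1 − 0.7147²) = 1/√0.4892 = 1.430
Proper time for N cycles: τ = N/f = 7.63×10¹⁴/(8.116×10⁵) = 9.401×10⁸ s = 29.79 years.
Lab-frame duration Δt = γτ = 1.430 × 29.79 = 42.59 years.

Δt = 42.6 years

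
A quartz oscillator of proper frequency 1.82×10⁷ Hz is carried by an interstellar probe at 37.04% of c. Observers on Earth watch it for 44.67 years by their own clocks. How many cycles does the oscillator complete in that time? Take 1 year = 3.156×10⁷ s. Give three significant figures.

β = 0.3704; γ = 1/√(1 − 0.3704²) = 1/√0.8628 = 1.077
During 44.67 years of lab time, the oscillator's proper time advances by τ = Δt/γ = 44.67/1.077 = 41.49 years = 1.310×10⁹ s.
N = f × τ = 1.82×10⁷ × 1.310×10⁹ = 2.383×10¹⁶.

N = 2.38×10¹⁶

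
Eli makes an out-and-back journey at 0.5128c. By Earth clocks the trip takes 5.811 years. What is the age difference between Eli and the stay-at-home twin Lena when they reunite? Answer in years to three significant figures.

Δt − τ = 0.822 years

γ = 1/√(1 − 0.5128²) = 1/√0.7370 = 1.165
Eli's elapsed proper time: τ = 5.811/1.165 = 4.989 years.
Age gap = Δt − τ = 5.811 − 4.989 years.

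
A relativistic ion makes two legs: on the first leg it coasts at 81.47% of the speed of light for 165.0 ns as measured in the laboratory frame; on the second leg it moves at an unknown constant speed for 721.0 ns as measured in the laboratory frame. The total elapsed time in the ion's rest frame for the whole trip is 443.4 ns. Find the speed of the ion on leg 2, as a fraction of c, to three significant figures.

Leg 1: β = 0.8147; γ = 1/√(1 − 0.8147²) = 1/√0.3363 = 1.724; τ_1 = 165.0/1.724 = 95.68 ns.
Leg 2: speed unknown; τ_2 = 721.0/γ_2.
Total proper time: 95.68 + τ_2 = 443.4, so τ_2 = 443.4 − 95.68 = 347.7 ns.
γ_2 = 721.0/347.7 = 2.074; β = √(1 − 1/γ²) = √0.7674.

β = 0.876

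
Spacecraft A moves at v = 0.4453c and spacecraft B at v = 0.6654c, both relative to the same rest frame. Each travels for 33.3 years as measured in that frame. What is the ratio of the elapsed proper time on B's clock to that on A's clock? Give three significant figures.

τ_B/τ_A = 0.834

A: γ = 1/√(1 − 0.4453²) = 1/√0.8017 = 1.117. B: γ = 1/√(1 − 0.6654²) = 1/√0.5572 = 1.340.
τ_A/τ_B = γ_B/γ_A = 1.340/1.117 = 1.199, so τ_B/τ_A = 0.8337.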